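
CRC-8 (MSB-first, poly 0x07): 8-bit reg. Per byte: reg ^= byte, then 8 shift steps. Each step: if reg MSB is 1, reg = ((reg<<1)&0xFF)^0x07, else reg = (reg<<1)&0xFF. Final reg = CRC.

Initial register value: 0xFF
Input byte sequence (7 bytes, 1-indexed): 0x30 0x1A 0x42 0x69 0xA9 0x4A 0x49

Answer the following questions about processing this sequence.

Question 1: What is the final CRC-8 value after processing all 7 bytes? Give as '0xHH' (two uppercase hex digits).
After byte 1 (0x30): reg=0x63
After byte 2 (0x1A): reg=0x68
After byte 3 (0x42): reg=0xD6
After byte 4 (0x69): reg=0x34
After byte 5 (0xA9): reg=0xDA
After byte 6 (0x4A): reg=0xF9
After byte 7 (0x49): reg=0x19

Answer: 0x19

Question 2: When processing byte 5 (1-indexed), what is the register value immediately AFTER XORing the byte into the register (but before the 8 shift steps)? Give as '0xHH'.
Register before byte 5: 0x34
Byte 5: 0xA9
0x34 XOR 0xA9 = 0x9D

Answer: 0x9D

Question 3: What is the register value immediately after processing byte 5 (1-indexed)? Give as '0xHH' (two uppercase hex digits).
After byte 1 (0x30): reg=0x63
After byte 2 (0x1A): reg=0x68
After byte 3 (0x42): reg=0xD6
After byte 4 (0x69): reg=0x34
After byte 5 (0xA9): reg=0xDA

Answer: 0xDA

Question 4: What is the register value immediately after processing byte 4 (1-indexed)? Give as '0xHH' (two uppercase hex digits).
After byte 1 (0x30): reg=0x63
After byte 2 (0x1A): reg=0x68
After byte 3 (0x42): reg=0xD6
After byte 4 (0x69): reg=0x34

Answer: 0x34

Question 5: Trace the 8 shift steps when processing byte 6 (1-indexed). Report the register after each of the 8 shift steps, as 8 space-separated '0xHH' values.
Answer: 0x27 0x4E 0x9C 0x3F 0x7E 0xFC 0xFF 0xF9

Derivation:
After byte 1 (0x30): reg=0x63
After byte 2 (0x1A): reg=0x68
After byte 3 (0x42): reg=0xD6
After byte 4 (0x69): reg=0x34
After byte 5 (0xA9): reg=0xDA
Register before byte 6: 0xDA
After XOR with byte 0x4A: 0x90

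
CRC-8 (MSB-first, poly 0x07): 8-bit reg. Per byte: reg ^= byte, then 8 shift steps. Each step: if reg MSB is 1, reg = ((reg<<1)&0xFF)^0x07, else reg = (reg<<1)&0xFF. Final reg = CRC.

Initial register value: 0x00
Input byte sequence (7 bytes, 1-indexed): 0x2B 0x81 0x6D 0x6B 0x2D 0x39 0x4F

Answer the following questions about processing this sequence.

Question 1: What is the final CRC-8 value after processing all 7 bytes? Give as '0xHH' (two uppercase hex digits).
After byte 1 (0x2B): reg=0xD1
After byte 2 (0x81): reg=0xB7
After byte 3 (0x6D): reg=0x08
After byte 4 (0x6B): reg=0x2E
After byte 5 (0x2D): reg=0x09
After byte 6 (0x39): reg=0x90
After byte 7 (0x4F): reg=0x13

Answer: 0x13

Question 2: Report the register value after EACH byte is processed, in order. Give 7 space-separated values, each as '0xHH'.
0xD1 0xB7 0x08 0x2E 0x09 0x90 0x13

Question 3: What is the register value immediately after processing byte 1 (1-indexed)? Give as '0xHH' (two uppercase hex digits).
After byte 1 (0x2B): reg=0xD1

Answer: 0xD1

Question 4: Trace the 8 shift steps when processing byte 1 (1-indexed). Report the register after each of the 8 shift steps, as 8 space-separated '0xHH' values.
Register before byte 1: 0x00
After XOR with byte 0x2B: 0x2B

Answer: 0x56 0xAC 0x5F 0xBE 0x7B 0xF6 0xEB 0xD1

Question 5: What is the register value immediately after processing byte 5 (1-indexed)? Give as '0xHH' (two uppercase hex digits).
Answer: 0x09

Derivation:
After byte 1 (0x2B): reg=0xD1
After byte 2 (0x81): reg=0xB7
After byte 3 (0x6D): reg=0x08
After byte 4 (0x6B): reg=0x2E
After byte 5 (0x2D): reg=0x09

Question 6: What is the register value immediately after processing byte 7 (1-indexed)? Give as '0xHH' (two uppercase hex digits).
Answer: 0x13

Derivation:
After byte 1 (0x2B): reg=0xD1
After byte 2 (0x81): reg=0xB7
After byte 3 (0x6D): reg=0x08
After byte 4 (0x6B): reg=0x2E
After byte 5 (0x2D): reg=0x09
After byte 6 (0x39): reg=0x90
After byte 7 (0x4F): reg=0x13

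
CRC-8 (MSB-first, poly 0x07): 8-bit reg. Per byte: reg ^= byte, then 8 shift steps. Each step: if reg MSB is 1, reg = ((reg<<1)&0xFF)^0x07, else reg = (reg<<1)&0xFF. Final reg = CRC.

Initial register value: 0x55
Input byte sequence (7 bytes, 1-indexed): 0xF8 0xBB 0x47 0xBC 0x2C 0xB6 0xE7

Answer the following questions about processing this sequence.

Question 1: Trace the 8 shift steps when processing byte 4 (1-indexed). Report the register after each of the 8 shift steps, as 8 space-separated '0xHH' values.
Answer: 0xDE 0xBB 0x71 0xE2 0xC3 0x81 0x05 0x0A

Derivation:
After byte 1 (0xF8): reg=0x4A
After byte 2 (0xBB): reg=0xD9
After byte 3 (0x47): reg=0xD3
Register before byte 4: 0xD3
After XOR with byte 0xBC: 0x6F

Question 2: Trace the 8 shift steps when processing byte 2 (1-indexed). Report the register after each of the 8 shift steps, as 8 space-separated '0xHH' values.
Answer: 0xE5 0xCD 0x9D 0x3D 0x7A 0xF4 0xEF 0xD9

Derivation:
After byte 1 (0xF8): reg=0x4A
Register before byte 2: 0x4A
After XOR with byte 0xBB: 0xF1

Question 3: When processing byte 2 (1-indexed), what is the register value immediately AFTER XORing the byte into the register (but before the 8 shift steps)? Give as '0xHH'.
Answer: 0xF1

Derivation:
Register before byte 2: 0x4A
Byte 2: 0xBB
0x4A XOR 0xBB = 0xF1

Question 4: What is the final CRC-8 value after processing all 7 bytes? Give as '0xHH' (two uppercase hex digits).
Answer: 0xB4

Derivation:
After byte 1 (0xF8): reg=0x4A
After byte 2 (0xBB): reg=0xD9
After byte 3 (0x47): reg=0xD3
After byte 4 (0xBC): reg=0x0A
After byte 5 (0x2C): reg=0xF2
After byte 6 (0xB6): reg=0xDB
After byte 7 (0xE7): reg=0xB4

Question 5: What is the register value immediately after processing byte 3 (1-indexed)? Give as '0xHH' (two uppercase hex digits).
Answer: 0xD3

Derivation:
After byte 1 (0xF8): reg=0x4A
After byte 2 (0xBB): reg=0xD9
After byte 3 (0x47): reg=0xD3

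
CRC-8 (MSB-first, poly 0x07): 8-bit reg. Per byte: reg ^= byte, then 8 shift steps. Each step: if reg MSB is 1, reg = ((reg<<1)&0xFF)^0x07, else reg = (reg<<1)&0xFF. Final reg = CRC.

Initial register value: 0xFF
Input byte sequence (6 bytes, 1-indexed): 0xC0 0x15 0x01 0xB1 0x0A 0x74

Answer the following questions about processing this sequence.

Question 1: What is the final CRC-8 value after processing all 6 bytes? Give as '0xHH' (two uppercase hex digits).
After byte 1 (0xC0): reg=0xBD
After byte 2 (0x15): reg=0x51
After byte 3 (0x01): reg=0xB7
After byte 4 (0xB1): reg=0x12
After byte 5 (0x0A): reg=0x48
After byte 6 (0x74): reg=0xB4

Answer: 0xB4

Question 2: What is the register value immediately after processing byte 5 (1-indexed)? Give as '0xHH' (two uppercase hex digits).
Answer: 0x48

Derivation:
After byte 1 (0xC0): reg=0xBD
After byte 2 (0x15): reg=0x51
After byte 3 (0x01): reg=0xB7
After byte 4 (0xB1): reg=0x12
After byte 5 (0x0A): reg=0x48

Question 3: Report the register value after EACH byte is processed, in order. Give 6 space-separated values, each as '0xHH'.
0xBD 0x51 0xB7 0x12 0x48 0xB4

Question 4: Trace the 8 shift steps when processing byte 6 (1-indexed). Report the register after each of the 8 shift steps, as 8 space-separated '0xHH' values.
Answer: 0x78 0xF0 0xE7 0xC9 0x95 0x2D 0x5A 0xB4

Derivation:
After byte 1 (0xC0): reg=0xBD
After byte 2 (0x15): reg=0x51
After byte 3 (0x01): reg=0xB7
After byte 4 (0xB1): reg=0x12
After byte 5 (0x0A): reg=0x48
Register before byte 6: 0x48
After XOR with byte 0x74: 0x3C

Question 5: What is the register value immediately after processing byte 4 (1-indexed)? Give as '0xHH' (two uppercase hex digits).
After byte 1 (0xC0): reg=0xBD
After byte 2 (0x15): reg=0x51
After byte 3 (0x01): reg=0xB7
After byte 4 (0xB1): reg=0x12

Answer: 0x12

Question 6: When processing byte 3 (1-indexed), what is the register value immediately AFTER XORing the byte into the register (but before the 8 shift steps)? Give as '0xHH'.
Register before byte 3: 0x51
Byte 3: 0x01
0x51 XOR 0x01 = 0x50

Answer: 0x50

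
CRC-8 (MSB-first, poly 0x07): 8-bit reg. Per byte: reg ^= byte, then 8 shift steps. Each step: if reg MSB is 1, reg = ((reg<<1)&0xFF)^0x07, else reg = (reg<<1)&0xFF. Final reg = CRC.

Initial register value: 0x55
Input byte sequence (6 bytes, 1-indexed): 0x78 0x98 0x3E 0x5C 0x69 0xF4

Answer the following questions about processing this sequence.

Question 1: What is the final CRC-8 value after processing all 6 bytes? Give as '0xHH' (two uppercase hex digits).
Answer: 0x7C

Derivation:
After byte 1 (0x78): reg=0xC3
After byte 2 (0x98): reg=0x86
After byte 3 (0x3E): reg=0x21
After byte 4 (0x5C): reg=0x74
After byte 5 (0x69): reg=0x53
After byte 6 (0xF4): reg=0x7C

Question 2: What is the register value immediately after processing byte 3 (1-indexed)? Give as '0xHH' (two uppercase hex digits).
Answer: 0x21

Derivation:
After byte 1 (0x78): reg=0xC3
After byte 2 (0x98): reg=0x86
After byte 3 (0x3E): reg=0x21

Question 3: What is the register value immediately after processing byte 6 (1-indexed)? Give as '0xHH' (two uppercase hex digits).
After byte 1 (0x78): reg=0xC3
After byte 2 (0x98): reg=0x86
After byte 3 (0x3E): reg=0x21
After byte 4 (0x5C): reg=0x74
After byte 5 (0x69): reg=0x53
After byte 6 (0xF4): reg=0x7C

Answer: 0x7C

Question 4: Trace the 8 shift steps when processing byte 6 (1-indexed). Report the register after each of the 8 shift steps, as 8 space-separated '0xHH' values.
After byte 1 (0x78): reg=0xC3
After byte 2 (0x98): reg=0x86
After byte 3 (0x3E): reg=0x21
After byte 4 (0x5C): reg=0x74
After byte 5 (0x69): reg=0x53
Register before byte 6: 0x53
After XOR with byte 0xF4: 0xA7

Answer: 0x49 0x92 0x23 0x46 0x8C 0x1F 0x3E 0x7C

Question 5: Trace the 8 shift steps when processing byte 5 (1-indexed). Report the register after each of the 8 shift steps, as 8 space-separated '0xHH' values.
After byte 1 (0x78): reg=0xC3
After byte 2 (0x98): reg=0x86
After byte 3 (0x3E): reg=0x21
After byte 4 (0x5C): reg=0x74
Register before byte 5: 0x74
After XOR with byte 0x69: 0x1D

Answer: 0x3A 0x74 0xE8 0xD7 0xA9 0x55 0xAA 0x53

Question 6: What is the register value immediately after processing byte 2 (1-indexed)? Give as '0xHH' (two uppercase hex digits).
After byte 1 (0x78): reg=0xC3
After byte 2 (0x98): reg=0x86

Answer: 0x86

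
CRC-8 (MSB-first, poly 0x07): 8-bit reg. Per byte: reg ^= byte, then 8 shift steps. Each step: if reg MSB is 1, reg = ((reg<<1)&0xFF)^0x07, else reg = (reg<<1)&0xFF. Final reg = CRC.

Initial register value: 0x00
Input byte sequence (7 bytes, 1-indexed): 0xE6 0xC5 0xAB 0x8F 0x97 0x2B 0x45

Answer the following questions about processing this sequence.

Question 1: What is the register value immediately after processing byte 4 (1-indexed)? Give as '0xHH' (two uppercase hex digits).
Answer: 0x76

Derivation:
After byte 1 (0xE6): reg=0xBC
After byte 2 (0xC5): reg=0x68
After byte 3 (0xAB): reg=0x47
After byte 4 (0x8F): reg=0x76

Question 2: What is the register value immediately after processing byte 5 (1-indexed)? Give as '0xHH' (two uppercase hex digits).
Answer: 0xA9

Derivation:
After byte 1 (0xE6): reg=0xBC
After byte 2 (0xC5): reg=0x68
After byte 3 (0xAB): reg=0x47
After byte 4 (0x8F): reg=0x76
After byte 5 (0x97): reg=0xA9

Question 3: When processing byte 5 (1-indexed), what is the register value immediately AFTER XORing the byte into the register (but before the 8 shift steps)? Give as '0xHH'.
Register before byte 5: 0x76
Byte 5: 0x97
0x76 XOR 0x97 = 0xE1

Answer: 0xE1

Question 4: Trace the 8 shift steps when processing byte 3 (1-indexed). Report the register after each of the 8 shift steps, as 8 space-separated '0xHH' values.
Answer: 0x81 0x05 0x0A 0x14 0x28 0x50 0xA0 0x47

Derivation:
After byte 1 (0xE6): reg=0xBC
After byte 2 (0xC5): reg=0x68
Register before byte 3: 0x68
After XOR with byte 0xAB: 0xC3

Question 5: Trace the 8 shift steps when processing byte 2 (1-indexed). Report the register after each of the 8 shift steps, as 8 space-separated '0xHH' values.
After byte 1 (0xE6): reg=0xBC
Register before byte 2: 0xBC
After XOR with byte 0xC5: 0x79

Answer: 0xF2 0xE3 0xC1 0x85 0x0D 0x1A 0x34 0x68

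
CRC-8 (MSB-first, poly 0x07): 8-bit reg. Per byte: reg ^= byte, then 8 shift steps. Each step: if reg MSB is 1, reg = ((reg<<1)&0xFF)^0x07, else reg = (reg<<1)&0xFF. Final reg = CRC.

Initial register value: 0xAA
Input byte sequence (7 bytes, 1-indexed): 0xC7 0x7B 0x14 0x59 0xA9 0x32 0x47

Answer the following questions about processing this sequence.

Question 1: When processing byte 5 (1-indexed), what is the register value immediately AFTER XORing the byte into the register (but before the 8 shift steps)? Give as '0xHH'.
Answer: 0x02

Derivation:
Register before byte 5: 0xAB
Byte 5: 0xA9
0xAB XOR 0xA9 = 0x02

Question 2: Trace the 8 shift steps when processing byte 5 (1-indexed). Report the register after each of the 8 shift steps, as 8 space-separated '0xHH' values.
After byte 1 (0xC7): reg=0x04
After byte 2 (0x7B): reg=0x7A
After byte 3 (0x14): reg=0x0D
After byte 4 (0x59): reg=0xAB
Register before byte 5: 0xAB
After XOR with byte 0xA9: 0x02

Answer: 0x04 0x08 0x10 0x20 0x40 0x80 0x07 0x0E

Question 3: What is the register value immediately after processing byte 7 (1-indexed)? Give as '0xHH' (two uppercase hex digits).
Answer: 0xD7

Derivation:
After byte 1 (0xC7): reg=0x04
After byte 2 (0x7B): reg=0x7A
After byte 3 (0x14): reg=0x0D
After byte 4 (0x59): reg=0xAB
After byte 5 (0xA9): reg=0x0E
After byte 6 (0x32): reg=0xB4
After byte 7 (0x47): reg=0xD7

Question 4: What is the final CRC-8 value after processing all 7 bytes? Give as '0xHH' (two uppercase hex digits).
Answer: 0xD7

Derivation:
After byte 1 (0xC7): reg=0x04
After byte 2 (0x7B): reg=0x7A
After byte 3 (0x14): reg=0x0D
After byte 4 (0x59): reg=0xAB
After byte 5 (0xA9): reg=0x0E
After byte 6 (0x32): reg=0xB4
After byte 7 (0x47): reg=0xD7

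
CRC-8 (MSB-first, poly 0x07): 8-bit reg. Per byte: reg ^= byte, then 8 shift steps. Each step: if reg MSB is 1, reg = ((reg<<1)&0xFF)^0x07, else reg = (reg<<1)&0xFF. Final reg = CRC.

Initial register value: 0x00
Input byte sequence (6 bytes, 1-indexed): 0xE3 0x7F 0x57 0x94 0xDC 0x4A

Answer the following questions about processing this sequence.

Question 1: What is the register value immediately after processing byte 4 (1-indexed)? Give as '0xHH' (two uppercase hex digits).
Answer: 0xFC

Derivation:
After byte 1 (0xE3): reg=0xA7
After byte 2 (0x7F): reg=0x06
After byte 3 (0x57): reg=0xB0
After byte 4 (0x94): reg=0xFC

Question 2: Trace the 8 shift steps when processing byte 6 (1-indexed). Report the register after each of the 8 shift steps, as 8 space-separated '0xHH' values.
Answer: 0x53 0xA6 0x4B 0x96 0x2B 0x56 0xAC 0x5F

Derivation:
After byte 1 (0xE3): reg=0xA7
After byte 2 (0x7F): reg=0x06
After byte 3 (0x57): reg=0xB0
After byte 4 (0x94): reg=0xFC
After byte 5 (0xDC): reg=0xE0
Register before byte 6: 0xE0
After XOR with byte 0x4A: 0xAA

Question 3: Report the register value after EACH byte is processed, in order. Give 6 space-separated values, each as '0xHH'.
0xA7 0x06 0xB0 0xFC 0xE0 0x5F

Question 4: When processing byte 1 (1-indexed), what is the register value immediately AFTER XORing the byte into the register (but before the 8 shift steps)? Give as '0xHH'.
Answer: 0xE3

Derivation:
Register before byte 1: 0x00
Byte 1: 0xE3
0x00 XOR 0xE3 = 0xE3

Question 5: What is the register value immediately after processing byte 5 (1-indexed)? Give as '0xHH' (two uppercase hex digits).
Answer: 0xE0

Derivation:
After byte 1 (0xE3): reg=0xA7
After byte 2 (0x7F): reg=0x06
After byte 3 (0x57): reg=0xB0
After byte 4 (0x94): reg=0xFC
After byte 5 (0xDC): reg=0xE0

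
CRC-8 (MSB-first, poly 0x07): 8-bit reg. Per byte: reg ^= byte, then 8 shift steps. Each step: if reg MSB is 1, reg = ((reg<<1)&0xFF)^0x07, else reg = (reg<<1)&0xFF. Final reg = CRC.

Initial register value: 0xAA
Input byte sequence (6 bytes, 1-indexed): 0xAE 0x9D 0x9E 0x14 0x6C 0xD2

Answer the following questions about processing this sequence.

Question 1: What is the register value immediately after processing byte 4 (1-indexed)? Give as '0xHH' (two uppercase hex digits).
Answer: 0x3B

Derivation:
After byte 1 (0xAE): reg=0x1C
After byte 2 (0x9D): reg=0x8E
After byte 3 (0x9E): reg=0x70
After byte 4 (0x14): reg=0x3B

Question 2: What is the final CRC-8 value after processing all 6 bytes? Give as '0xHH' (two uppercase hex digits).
Answer: 0x57

Derivation:
After byte 1 (0xAE): reg=0x1C
After byte 2 (0x9D): reg=0x8E
After byte 3 (0x9E): reg=0x70
After byte 4 (0x14): reg=0x3B
After byte 5 (0x6C): reg=0xA2
After byte 6 (0xD2): reg=0x57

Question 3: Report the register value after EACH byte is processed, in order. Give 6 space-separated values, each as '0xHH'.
0x1C 0x8E 0x70 0x3B 0xA2 0x57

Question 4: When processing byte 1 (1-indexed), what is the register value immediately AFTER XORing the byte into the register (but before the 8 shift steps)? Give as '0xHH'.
Register before byte 1: 0xAA
Byte 1: 0xAE
0xAA XOR 0xAE = 0x04

Answer: 0x04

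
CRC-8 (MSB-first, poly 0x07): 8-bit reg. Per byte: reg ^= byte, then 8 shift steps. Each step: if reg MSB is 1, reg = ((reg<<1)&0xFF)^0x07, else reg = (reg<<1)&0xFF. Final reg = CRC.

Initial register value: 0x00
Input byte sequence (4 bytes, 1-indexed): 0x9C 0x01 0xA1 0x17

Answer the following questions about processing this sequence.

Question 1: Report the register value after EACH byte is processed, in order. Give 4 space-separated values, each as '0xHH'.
0xDD 0x1A 0x28 0xBD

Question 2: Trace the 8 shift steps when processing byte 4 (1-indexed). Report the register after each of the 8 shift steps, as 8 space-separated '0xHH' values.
Answer: 0x7E 0xFC 0xFF 0xF9 0xF5 0xED 0xDD 0xBD

Derivation:
After byte 1 (0x9C): reg=0xDD
After byte 2 (0x01): reg=0x1A
After byte 3 (0xA1): reg=0x28
Register before byte 4: 0x28
After XOR with byte 0x17: 0x3F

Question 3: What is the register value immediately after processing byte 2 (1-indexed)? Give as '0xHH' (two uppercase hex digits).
After byte 1 (0x9C): reg=0xDD
After byte 2 (0x01): reg=0x1A

Answer: 0x1A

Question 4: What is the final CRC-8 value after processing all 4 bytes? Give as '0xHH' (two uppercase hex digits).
Answer: 0xBD

Derivation:
After byte 1 (0x9C): reg=0xDD
After byte 2 (0x01): reg=0x1A
After byte 3 (0xA1): reg=0x28
After byte 4 (0x17): reg=0xBD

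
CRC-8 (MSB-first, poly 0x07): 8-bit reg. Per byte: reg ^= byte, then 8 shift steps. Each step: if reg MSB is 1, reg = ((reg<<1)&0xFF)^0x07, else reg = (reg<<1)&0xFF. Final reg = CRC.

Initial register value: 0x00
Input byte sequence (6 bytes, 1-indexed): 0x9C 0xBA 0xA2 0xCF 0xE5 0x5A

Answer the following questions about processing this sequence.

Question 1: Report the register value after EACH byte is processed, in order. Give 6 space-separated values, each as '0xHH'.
0xDD 0x32 0xF9 0x82 0x32 0x1F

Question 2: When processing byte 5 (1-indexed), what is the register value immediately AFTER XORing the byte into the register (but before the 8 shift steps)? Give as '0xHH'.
Register before byte 5: 0x82
Byte 5: 0xE5
0x82 XOR 0xE5 = 0x67

Answer: 0x67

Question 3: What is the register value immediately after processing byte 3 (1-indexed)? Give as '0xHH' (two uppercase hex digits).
After byte 1 (0x9C): reg=0xDD
After byte 2 (0xBA): reg=0x32
After byte 3 (0xA2): reg=0xF9

Answer: 0xF9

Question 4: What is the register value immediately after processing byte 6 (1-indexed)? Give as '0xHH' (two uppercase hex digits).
Answer: 0x1F

Derivation:
After byte 1 (0x9C): reg=0xDD
After byte 2 (0xBA): reg=0x32
After byte 3 (0xA2): reg=0xF9
After byte 4 (0xCF): reg=0x82
After byte 5 (0xE5): reg=0x32
After byte 6 (0x5A): reg=0x1F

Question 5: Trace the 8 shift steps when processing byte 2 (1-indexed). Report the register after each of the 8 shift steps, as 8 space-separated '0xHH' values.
After byte 1 (0x9C): reg=0xDD
Register before byte 2: 0xDD
After XOR with byte 0xBA: 0x67

Answer: 0xCE 0x9B 0x31 0x62 0xC4 0x8F 0x19 0x32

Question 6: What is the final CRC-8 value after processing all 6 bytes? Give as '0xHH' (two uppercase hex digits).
After byte 1 (0x9C): reg=0xDD
After byte 2 (0xBA): reg=0x32
After byte 3 (0xA2): reg=0xF9
After byte 4 (0xCF): reg=0x82
After byte 5 (0xE5): reg=0x32
After byte 6 (0x5A): reg=0x1F

Answer: 0x1F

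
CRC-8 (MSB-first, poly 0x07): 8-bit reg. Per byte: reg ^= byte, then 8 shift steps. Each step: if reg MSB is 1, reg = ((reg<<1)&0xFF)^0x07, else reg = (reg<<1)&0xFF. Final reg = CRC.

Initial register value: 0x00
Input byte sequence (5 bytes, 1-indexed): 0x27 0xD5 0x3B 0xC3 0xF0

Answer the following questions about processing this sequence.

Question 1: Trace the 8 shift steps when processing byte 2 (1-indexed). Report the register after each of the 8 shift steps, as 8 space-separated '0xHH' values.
After byte 1 (0x27): reg=0xF5
Register before byte 2: 0xF5
After XOR with byte 0xD5: 0x20

Answer: 0x40 0x80 0x07 0x0E 0x1C 0x38 0x70 0xE0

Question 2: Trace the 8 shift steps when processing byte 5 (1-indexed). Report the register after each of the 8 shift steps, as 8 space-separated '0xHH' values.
After byte 1 (0x27): reg=0xF5
After byte 2 (0xD5): reg=0xE0
After byte 3 (0x3B): reg=0x0F
After byte 4 (0xC3): reg=0x6A
Register before byte 5: 0x6A
After XOR with byte 0xF0: 0x9A

Answer: 0x33 0x66 0xCC 0x9F 0x39 0x72 0xE4 0xCF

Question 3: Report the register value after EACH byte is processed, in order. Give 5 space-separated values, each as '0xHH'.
0xF5 0xE0 0x0F 0x6A 0xCF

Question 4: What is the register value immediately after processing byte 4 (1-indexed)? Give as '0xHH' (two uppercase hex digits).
Answer: 0x6A

Derivation:
After byte 1 (0x27): reg=0xF5
After byte 2 (0xD5): reg=0xE0
After byte 3 (0x3B): reg=0x0F
After byte 4 (0xC3): reg=0x6A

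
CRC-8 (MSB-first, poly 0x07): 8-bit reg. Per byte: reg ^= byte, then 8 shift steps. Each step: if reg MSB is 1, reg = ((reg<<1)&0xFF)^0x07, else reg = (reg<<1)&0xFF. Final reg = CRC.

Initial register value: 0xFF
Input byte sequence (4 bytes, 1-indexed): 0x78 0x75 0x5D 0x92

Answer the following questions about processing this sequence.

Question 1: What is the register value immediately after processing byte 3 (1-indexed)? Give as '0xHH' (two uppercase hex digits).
Answer: 0x6A

Derivation:
After byte 1 (0x78): reg=0x9C
After byte 2 (0x75): reg=0x91
After byte 3 (0x5D): reg=0x6A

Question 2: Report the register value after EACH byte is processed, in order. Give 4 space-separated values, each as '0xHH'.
0x9C 0x91 0x6A 0xE6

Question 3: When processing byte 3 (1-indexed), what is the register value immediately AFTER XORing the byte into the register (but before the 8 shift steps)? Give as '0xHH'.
Answer: 0xCC

Derivation:
Register before byte 3: 0x91
Byte 3: 0x5D
0x91 XOR 0x5D = 0xCC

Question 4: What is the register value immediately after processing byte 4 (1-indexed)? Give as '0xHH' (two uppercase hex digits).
Answer: 0xE6

Derivation:
After byte 1 (0x78): reg=0x9C
After byte 2 (0x75): reg=0x91
After byte 3 (0x5D): reg=0x6A
After byte 4 (0x92): reg=0xE6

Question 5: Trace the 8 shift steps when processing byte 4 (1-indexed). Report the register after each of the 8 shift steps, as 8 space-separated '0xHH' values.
After byte 1 (0x78): reg=0x9C
After byte 2 (0x75): reg=0x91
After byte 3 (0x5D): reg=0x6A
Register before byte 4: 0x6A
After XOR with byte 0x92: 0xF8

Answer: 0xF7 0xE9 0xD5 0xAD 0x5D 0xBA 0x73 0xE6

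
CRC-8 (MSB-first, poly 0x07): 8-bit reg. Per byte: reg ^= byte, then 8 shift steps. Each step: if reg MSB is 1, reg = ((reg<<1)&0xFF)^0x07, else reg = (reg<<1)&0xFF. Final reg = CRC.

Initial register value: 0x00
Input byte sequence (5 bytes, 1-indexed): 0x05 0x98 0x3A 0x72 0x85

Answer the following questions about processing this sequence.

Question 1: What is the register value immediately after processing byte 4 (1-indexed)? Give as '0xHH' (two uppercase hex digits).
After byte 1 (0x05): reg=0x1B
After byte 2 (0x98): reg=0x80
After byte 3 (0x3A): reg=0x2F
After byte 4 (0x72): reg=0x94

Answer: 0x94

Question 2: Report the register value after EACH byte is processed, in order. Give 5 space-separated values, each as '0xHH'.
0x1B 0x80 0x2F 0x94 0x77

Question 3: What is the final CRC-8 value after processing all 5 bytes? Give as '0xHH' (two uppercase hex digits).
Answer: 0x77

Derivation:
After byte 1 (0x05): reg=0x1B
After byte 2 (0x98): reg=0x80
After byte 3 (0x3A): reg=0x2F
After byte 4 (0x72): reg=0x94
After byte 5 (0x85): reg=0x77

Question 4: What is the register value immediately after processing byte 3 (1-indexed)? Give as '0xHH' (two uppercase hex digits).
After byte 1 (0x05): reg=0x1B
After byte 2 (0x98): reg=0x80
After byte 3 (0x3A): reg=0x2F

Answer: 0x2F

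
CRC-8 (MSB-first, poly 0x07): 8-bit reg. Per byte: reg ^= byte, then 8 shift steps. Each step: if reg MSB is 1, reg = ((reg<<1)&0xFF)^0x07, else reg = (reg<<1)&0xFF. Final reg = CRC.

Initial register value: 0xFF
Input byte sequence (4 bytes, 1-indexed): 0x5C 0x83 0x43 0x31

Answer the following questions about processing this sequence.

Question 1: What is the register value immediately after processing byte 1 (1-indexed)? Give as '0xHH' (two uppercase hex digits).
After byte 1 (0x5C): reg=0x60

Answer: 0x60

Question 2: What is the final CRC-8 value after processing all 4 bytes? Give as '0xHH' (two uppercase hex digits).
After byte 1 (0x5C): reg=0x60
After byte 2 (0x83): reg=0xA7
After byte 3 (0x43): reg=0xB2
After byte 4 (0x31): reg=0x80

Answer: 0x80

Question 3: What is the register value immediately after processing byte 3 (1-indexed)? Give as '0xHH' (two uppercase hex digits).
After byte 1 (0x5C): reg=0x60
After byte 2 (0x83): reg=0xA7
After byte 3 (0x43): reg=0xB2

Answer: 0xB2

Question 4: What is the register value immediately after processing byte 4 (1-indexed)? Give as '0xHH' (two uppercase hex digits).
After byte 1 (0x5C): reg=0x60
After byte 2 (0x83): reg=0xA7
After byte 3 (0x43): reg=0xB2
After byte 4 (0x31): reg=0x80

Answer: 0x80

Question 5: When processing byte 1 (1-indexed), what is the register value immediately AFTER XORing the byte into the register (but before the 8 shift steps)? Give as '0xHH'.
Answer: 0xA3

Derivation:
Register before byte 1: 0xFF
Byte 1: 0x5C
0xFF XOR 0x5C = 0xA3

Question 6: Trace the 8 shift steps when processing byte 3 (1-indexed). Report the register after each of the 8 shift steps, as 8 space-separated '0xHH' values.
After byte 1 (0x5C): reg=0x60
After byte 2 (0x83): reg=0xA7
Register before byte 3: 0xA7
After XOR with byte 0x43: 0xE4

Answer: 0xCF 0x99 0x35 0x6A 0xD4 0xAF 0x59 0xB2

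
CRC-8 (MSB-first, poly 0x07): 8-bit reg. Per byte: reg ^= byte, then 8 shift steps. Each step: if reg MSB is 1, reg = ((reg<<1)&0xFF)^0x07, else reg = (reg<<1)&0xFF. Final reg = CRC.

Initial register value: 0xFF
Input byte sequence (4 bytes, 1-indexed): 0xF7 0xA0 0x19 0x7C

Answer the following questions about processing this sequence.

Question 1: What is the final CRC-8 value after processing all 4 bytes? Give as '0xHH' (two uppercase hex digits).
After byte 1 (0xF7): reg=0x38
After byte 2 (0xA0): reg=0xC1
After byte 3 (0x19): reg=0x06
After byte 4 (0x7C): reg=0x61

Answer: 0x61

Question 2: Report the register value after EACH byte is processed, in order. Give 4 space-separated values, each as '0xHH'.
0x38 0xC1 0x06 0x61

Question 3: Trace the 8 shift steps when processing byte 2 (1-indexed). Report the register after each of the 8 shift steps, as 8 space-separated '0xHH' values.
After byte 1 (0xF7): reg=0x38
Register before byte 2: 0x38
After XOR with byte 0xA0: 0x98

Answer: 0x37 0x6E 0xDC 0xBF 0x79 0xF2 0xE3 0xC1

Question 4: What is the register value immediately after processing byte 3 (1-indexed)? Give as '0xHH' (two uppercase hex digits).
Answer: 0x06

Derivation:
After byte 1 (0xF7): reg=0x38
After byte 2 (0xA0): reg=0xC1
After byte 3 (0x19): reg=0x06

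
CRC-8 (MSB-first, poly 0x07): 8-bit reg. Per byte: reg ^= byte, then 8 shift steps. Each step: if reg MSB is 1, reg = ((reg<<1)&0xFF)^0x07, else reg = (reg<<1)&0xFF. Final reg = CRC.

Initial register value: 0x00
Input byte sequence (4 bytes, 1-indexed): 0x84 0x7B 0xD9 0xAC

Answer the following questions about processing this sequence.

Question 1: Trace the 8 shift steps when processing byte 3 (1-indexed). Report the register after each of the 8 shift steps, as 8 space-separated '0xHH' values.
Answer: 0xBA 0x73 0xE6 0xCB 0x91 0x25 0x4A 0x94

Derivation:
After byte 1 (0x84): reg=0x95
After byte 2 (0x7B): reg=0x84
Register before byte 3: 0x84
After XOR with byte 0xD9: 0x5D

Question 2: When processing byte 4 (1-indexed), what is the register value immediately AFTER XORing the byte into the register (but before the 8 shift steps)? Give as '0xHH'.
Answer: 0x38

Derivation:
Register before byte 4: 0x94
Byte 4: 0xAC
0x94 XOR 0xAC = 0x38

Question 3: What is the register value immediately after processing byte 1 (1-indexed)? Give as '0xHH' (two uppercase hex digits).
Answer: 0x95

Derivation:
After byte 1 (0x84): reg=0x95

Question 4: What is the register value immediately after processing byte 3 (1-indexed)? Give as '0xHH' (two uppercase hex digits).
Answer: 0x94

Derivation:
After byte 1 (0x84): reg=0x95
After byte 2 (0x7B): reg=0x84
After byte 3 (0xD9): reg=0x94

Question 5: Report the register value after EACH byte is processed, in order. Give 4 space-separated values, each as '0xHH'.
0x95 0x84 0x94 0xA8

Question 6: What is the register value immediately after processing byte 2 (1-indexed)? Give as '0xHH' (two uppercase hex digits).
After byte 1 (0x84): reg=0x95
After byte 2 (0x7B): reg=0x84

Answer: 0x84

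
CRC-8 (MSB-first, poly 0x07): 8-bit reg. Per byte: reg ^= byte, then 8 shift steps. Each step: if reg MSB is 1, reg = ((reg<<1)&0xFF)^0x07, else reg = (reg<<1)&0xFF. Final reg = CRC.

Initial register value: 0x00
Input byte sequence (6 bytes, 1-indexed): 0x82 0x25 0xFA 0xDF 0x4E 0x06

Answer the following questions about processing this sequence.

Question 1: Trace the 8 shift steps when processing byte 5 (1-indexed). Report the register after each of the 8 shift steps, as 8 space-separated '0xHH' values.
After byte 1 (0x82): reg=0x87
After byte 2 (0x25): reg=0x67
After byte 3 (0xFA): reg=0xDA
After byte 4 (0xDF): reg=0x1B
Register before byte 5: 0x1B
After XOR with byte 0x4E: 0x55

Answer: 0xAA 0x53 0xA6 0x4B 0x96 0x2B 0x56 0xAC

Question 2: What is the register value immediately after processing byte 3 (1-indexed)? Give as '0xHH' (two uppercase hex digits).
Answer: 0xDA

Derivation:
After byte 1 (0x82): reg=0x87
After byte 2 (0x25): reg=0x67
After byte 3 (0xFA): reg=0xDA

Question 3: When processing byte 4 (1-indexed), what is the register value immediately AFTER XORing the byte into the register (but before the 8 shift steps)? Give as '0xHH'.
Answer: 0x05

Derivation:
Register before byte 4: 0xDA
Byte 4: 0xDF
0xDA XOR 0xDF = 0x05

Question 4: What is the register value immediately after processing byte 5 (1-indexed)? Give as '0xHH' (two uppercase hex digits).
Answer: 0xAC

Derivation:
After byte 1 (0x82): reg=0x87
After byte 2 (0x25): reg=0x67
After byte 3 (0xFA): reg=0xDA
After byte 4 (0xDF): reg=0x1B
After byte 5 (0x4E): reg=0xAC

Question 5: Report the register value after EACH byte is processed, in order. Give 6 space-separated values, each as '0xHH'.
0x87 0x67 0xDA 0x1B 0xAC 0x5F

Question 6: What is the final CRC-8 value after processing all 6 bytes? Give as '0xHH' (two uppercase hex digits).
After byte 1 (0x82): reg=0x87
After byte 2 (0x25): reg=0x67
After byte 3 (0xFA): reg=0xDA
After byte 4 (0xDF): reg=0x1B
After byte 5 (0x4E): reg=0xAC
After byte 6 (0x06): reg=0x5F

Answer: 0x5F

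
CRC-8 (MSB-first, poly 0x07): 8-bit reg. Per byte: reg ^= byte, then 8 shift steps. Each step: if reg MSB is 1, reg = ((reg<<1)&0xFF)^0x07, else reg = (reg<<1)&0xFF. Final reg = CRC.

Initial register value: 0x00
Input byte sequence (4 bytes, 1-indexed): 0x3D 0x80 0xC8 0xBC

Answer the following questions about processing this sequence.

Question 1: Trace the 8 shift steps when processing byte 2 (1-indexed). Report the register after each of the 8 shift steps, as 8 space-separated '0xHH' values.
Answer: 0x66 0xCC 0x9F 0x39 0x72 0xE4 0xCF 0x99

Derivation:
After byte 1 (0x3D): reg=0xB3
Register before byte 2: 0xB3
After XOR with byte 0x80: 0x33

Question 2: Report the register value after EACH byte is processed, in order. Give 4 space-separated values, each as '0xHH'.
0xB3 0x99 0xB0 0x24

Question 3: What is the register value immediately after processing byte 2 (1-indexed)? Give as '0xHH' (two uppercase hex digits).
Answer: 0x99

Derivation:
After byte 1 (0x3D): reg=0xB3
After byte 2 (0x80): reg=0x99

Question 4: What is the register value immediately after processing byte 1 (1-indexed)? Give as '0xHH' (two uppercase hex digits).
Answer: 0xB3

Derivation:
After byte 1 (0x3D): reg=0xB3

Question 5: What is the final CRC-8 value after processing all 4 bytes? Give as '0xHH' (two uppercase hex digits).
Answer: 0x24

Derivation:
After byte 1 (0x3D): reg=0xB3
After byte 2 (0x80): reg=0x99
After byte 3 (0xC8): reg=0xB0
After byte 4 (0xBC): reg=0x24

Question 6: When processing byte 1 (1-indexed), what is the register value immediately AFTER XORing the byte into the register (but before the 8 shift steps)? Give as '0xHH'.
Register before byte 1: 0x00
Byte 1: 0x3D
0x00 XOR 0x3D = 0x3D

Answer: 0x3D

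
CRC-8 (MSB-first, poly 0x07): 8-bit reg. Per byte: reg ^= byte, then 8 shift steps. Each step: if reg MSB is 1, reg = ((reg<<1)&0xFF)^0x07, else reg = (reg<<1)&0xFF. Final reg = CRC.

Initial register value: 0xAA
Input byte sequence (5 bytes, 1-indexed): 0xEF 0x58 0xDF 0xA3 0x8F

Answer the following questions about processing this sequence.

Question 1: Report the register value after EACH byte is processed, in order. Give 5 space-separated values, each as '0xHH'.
0xDC 0x95 0xF1 0xB9 0x82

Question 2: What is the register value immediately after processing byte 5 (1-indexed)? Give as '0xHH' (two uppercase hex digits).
Answer: 0x82

Derivation:
After byte 1 (0xEF): reg=0xDC
After byte 2 (0x58): reg=0x95
After byte 3 (0xDF): reg=0xF1
After byte 4 (0xA3): reg=0xB9
After byte 5 (0x8F): reg=0x82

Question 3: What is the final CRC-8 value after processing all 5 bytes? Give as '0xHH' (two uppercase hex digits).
After byte 1 (0xEF): reg=0xDC
After byte 2 (0x58): reg=0x95
After byte 3 (0xDF): reg=0xF1
After byte 4 (0xA3): reg=0xB9
After byte 5 (0x8F): reg=0x82

Answer: 0x82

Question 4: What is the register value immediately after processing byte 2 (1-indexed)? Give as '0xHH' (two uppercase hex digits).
Answer: 0x95

Derivation:
After byte 1 (0xEF): reg=0xDC
After byte 2 (0x58): reg=0x95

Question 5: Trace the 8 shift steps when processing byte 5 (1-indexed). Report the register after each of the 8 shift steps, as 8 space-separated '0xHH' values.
After byte 1 (0xEF): reg=0xDC
After byte 2 (0x58): reg=0x95
After byte 3 (0xDF): reg=0xF1
After byte 4 (0xA3): reg=0xB9
Register before byte 5: 0xB9
After XOR with byte 0x8F: 0x36

Answer: 0x6C 0xD8 0xB7 0x69 0xD2 0xA3 0x41 0x82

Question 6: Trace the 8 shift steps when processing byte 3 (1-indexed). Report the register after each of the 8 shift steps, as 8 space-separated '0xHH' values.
Answer: 0x94 0x2F 0x5E 0xBC 0x7F 0xFE 0xFB 0xF1

Derivation:
After byte 1 (0xEF): reg=0xDC
After byte 2 (0x58): reg=0x95
Register before byte 3: 0x95
After XOR with byte 0xDF: 0x4A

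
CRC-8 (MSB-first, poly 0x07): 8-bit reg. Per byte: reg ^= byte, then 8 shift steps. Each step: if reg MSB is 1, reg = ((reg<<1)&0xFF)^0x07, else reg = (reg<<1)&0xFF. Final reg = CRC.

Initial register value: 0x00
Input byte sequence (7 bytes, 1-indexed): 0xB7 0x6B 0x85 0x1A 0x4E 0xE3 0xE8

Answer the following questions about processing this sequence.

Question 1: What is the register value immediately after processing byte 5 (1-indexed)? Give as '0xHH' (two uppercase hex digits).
Answer: 0xC4

Derivation:
After byte 1 (0xB7): reg=0x0C
After byte 2 (0x6B): reg=0x32
After byte 3 (0x85): reg=0x0C
After byte 4 (0x1A): reg=0x62
After byte 5 (0x4E): reg=0xC4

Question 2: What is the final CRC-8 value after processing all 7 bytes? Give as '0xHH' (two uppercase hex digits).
Answer: 0x53

Derivation:
After byte 1 (0xB7): reg=0x0C
After byte 2 (0x6B): reg=0x32
After byte 3 (0x85): reg=0x0C
After byte 4 (0x1A): reg=0x62
After byte 5 (0x4E): reg=0xC4
After byte 6 (0xE3): reg=0xF5
After byte 7 (0xE8): reg=0x53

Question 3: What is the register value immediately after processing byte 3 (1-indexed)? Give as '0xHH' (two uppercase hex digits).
Answer: 0x0C

Derivation:
After byte 1 (0xB7): reg=0x0C
After byte 2 (0x6B): reg=0x32
After byte 3 (0x85): reg=0x0C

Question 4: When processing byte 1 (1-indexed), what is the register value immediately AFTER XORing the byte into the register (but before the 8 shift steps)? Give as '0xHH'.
Answer: 0xB7

Derivation:
Register before byte 1: 0x00
Byte 1: 0xB7
0x00 XOR 0xB7 = 0xB7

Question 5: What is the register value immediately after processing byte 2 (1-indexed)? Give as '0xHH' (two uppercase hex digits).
After byte 1 (0xB7): reg=0x0C
After byte 2 (0x6B): reg=0x32

Answer: 0x32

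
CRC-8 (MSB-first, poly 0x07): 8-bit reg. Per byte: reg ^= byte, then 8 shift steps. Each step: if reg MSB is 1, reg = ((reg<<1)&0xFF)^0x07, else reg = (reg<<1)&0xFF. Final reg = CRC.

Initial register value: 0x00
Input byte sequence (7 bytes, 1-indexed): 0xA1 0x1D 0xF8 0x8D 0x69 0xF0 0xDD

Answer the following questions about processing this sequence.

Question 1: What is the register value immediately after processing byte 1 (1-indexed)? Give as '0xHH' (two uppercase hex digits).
Answer: 0x6E

Derivation:
After byte 1 (0xA1): reg=0x6E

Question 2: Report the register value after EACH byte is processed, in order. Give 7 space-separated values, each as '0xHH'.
0x6E 0x5E 0x7B 0xCC 0x72 0x87 0x81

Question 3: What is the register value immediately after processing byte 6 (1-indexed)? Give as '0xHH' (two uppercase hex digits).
Answer: 0x87

Derivation:
After byte 1 (0xA1): reg=0x6E
After byte 2 (0x1D): reg=0x5E
After byte 3 (0xF8): reg=0x7B
After byte 4 (0x8D): reg=0xCC
After byte 5 (0x69): reg=0x72
After byte 6 (0xF0): reg=0x87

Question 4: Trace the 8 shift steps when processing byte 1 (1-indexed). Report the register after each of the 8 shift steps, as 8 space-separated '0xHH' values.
Register before byte 1: 0x00
After XOR with byte 0xA1: 0xA1

Answer: 0x45 0x8A 0x13 0x26 0x4C 0x98 0x37 0x6E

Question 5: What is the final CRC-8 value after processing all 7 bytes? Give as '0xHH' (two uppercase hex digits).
After byte 1 (0xA1): reg=0x6E
After byte 2 (0x1D): reg=0x5E
After byte 3 (0xF8): reg=0x7B
After byte 4 (0x8D): reg=0xCC
After byte 5 (0x69): reg=0x72
After byte 6 (0xF0): reg=0x87
After byte 7 (0xDD): reg=0x81

Answer: 0x81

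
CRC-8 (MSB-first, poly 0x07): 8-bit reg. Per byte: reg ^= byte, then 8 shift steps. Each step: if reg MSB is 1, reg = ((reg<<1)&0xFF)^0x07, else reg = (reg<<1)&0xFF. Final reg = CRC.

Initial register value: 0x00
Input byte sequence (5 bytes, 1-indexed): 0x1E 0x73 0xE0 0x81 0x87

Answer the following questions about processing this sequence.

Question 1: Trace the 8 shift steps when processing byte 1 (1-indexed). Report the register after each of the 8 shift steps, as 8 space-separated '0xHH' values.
Register before byte 1: 0x00
After XOR with byte 0x1E: 0x1E

Answer: 0x3C 0x78 0xF0 0xE7 0xC9 0x95 0x2D 0x5A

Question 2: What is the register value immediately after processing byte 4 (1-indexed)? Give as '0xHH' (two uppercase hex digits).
Answer: 0xB4

Derivation:
After byte 1 (0x1E): reg=0x5A
After byte 2 (0x73): reg=0xDF
After byte 3 (0xE0): reg=0xBD
After byte 4 (0x81): reg=0xB4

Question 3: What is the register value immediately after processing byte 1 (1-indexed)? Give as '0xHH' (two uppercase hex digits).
Answer: 0x5A

Derivation:
After byte 1 (0x1E): reg=0x5A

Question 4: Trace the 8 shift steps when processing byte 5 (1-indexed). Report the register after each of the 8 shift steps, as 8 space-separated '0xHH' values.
After byte 1 (0x1E): reg=0x5A
After byte 2 (0x73): reg=0xDF
After byte 3 (0xE0): reg=0xBD
After byte 4 (0x81): reg=0xB4
Register before byte 5: 0xB4
After XOR with byte 0x87: 0x33

Answer: 0x66 0xCC 0x9F 0x39 0x72 0xE4 0xCF 0x99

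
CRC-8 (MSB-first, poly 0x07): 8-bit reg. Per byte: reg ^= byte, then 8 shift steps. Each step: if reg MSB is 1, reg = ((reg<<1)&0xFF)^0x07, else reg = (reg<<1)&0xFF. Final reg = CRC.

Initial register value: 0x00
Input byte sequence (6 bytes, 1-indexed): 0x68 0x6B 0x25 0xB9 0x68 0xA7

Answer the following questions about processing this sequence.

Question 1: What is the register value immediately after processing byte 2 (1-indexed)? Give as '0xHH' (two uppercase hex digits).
After byte 1 (0x68): reg=0x1F
After byte 2 (0x6B): reg=0x4B

Answer: 0x4B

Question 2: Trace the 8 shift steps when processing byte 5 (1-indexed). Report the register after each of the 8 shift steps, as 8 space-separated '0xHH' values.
After byte 1 (0x68): reg=0x1F
After byte 2 (0x6B): reg=0x4B
After byte 3 (0x25): reg=0x0D
After byte 4 (0xB9): reg=0x05
Register before byte 5: 0x05
After XOR with byte 0x68: 0x6D

Answer: 0xDA 0xB3 0x61 0xC2 0x83 0x01 0x02 0x04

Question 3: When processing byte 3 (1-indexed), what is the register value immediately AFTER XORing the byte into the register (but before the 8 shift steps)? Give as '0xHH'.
Register before byte 3: 0x4B
Byte 3: 0x25
0x4B XOR 0x25 = 0x6E

Answer: 0x6E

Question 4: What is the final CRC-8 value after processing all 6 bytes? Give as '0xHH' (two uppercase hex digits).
After byte 1 (0x68): reg=0x1F
After byte 2 (0x6B): reg=0x4B
After byte 3 (0x25): reg=0x0D
After byte 4 (0xB9): reg=0x05
After byte 5 (0x68): reg=0x04
After byte 6 (0xA7): reg=0x60

Answer: 0x60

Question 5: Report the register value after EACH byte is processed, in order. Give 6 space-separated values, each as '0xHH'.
0x1F 0x4B 0x0D 0x05 0x04 0x60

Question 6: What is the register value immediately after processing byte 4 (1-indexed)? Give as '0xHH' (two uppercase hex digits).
After byte 1 (0x68): reg=0x1F
After byte 2 (0x6B): reg=0x4B
After byte 3 (0x25): reg=0x0D
After byte 4 (0xB9): reg=0x05

Answer: 0x05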